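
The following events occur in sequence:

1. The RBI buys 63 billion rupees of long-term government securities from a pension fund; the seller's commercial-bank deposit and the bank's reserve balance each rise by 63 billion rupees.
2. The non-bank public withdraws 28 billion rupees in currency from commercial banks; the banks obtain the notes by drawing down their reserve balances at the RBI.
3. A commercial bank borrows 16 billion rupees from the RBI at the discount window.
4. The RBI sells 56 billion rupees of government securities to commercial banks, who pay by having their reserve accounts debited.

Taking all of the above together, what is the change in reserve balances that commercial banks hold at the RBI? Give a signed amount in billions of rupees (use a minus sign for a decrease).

-5 billion

Asset purchase (from non-banks) 63 billion rupees: the RBI pays by crediting reserve accounts → +63B.
Currency withdrawal 28 billion rupees: banks swap reserves for currency → −28B.
Discount-window loan 16 billion rupees: the loan is credited to the bank's reserve account → +16B.
OMO sale (to banks) 56 billion rupees: the buying banks pay out of their reserve balances → −56B.
Net: 63 − 28 + 16 − 56 = -5 billion.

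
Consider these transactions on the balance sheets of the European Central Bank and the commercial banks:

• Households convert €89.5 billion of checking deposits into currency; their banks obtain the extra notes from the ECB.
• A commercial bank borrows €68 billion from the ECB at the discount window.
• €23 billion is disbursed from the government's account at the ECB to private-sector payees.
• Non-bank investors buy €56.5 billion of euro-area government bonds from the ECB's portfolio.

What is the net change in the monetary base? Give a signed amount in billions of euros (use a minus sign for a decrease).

+€34.5 billion

Currency withdrawal €89.5 billion: just a shift between currency and reserves — both are base money → 0.
Discount-window loan €68 billion: ECB balance sheet expands → +€68B.
Government spending €23 billion: a non-base liability converts back to reserves → +€23B.
Asset sale (to non-banks) €56.5 billion: ECB balance sheet contracts → −€56.5B.
Net: 0 + 68 + 23 − 56.5 = +€34.5 billion.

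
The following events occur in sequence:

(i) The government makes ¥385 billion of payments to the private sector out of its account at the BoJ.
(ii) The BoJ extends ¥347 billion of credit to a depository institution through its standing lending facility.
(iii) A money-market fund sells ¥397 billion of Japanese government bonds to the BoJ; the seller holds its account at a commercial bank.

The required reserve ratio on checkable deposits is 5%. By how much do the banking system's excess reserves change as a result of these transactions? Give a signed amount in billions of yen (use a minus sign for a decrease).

+¥1089.9 billion

Government spending ¥385 billion: reserves +¥385B, deposits +¥385B.
Discount-window loan ¥347 billion: reserves +¥347B, deposits 0.
Asset purchase (from non-banks) ¥397 billion: reserves +¥397B, deposits +¥397B.
Totals: Δreserves = +¥1129B, Δdeposits = +¥782B.
Δrequired reserves = 5% × +¥782B = +¥39.1B.
Δexcess reserves = Δreserves − Δrequired = +¥1129B − (+¥39.1B) = +¥1089.9 billion.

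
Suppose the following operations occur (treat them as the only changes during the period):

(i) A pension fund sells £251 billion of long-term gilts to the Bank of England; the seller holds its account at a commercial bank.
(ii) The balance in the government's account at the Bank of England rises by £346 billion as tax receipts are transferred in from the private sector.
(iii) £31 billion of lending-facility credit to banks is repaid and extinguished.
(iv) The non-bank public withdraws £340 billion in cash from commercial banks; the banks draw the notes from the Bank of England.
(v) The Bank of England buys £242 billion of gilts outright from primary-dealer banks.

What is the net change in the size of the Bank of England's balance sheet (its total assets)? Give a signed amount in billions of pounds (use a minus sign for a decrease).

Bank of England balance sheet:
  Assets:      Securities +£493B, Loans to banks −£31B
  Liabilities: Bank reserves −£224B, Currency in circulation +£340B, Government deposits +£346B
Change in total Bank of England assets = +£462 billion.

+£462 billion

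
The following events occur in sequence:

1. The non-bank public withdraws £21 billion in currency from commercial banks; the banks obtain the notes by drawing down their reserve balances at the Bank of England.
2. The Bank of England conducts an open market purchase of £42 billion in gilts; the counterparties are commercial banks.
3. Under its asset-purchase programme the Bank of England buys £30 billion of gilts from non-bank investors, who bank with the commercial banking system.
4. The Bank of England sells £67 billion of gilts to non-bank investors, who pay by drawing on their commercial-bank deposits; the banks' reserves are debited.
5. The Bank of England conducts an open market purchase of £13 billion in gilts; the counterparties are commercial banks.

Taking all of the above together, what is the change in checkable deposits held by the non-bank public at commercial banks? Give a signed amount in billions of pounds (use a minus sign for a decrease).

Bank of England balance sheet:
  Assets:      Securities +£18B
  Liabilities: Bank reserves −£3B, Currency in circulation +£21B
Commercial banking system:
  Assets:      Reserves at CB −£3B, Securities −£55B
  Liabilities: Checkable deposits −£58B
So the change in checkable deposits held by the non-bank public at commercial banks is -£58 billion.

-£58 billion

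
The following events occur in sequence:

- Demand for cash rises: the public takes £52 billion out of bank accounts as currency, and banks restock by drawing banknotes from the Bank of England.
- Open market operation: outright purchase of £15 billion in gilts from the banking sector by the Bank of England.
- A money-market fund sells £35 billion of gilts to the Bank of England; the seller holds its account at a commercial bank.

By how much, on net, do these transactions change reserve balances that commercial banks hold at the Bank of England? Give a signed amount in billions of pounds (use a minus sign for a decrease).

Currency withdrawal £52 billion: banks swap reserves for currency → −£52B.
OMO purchase (from banks) £15 billion: the Bank of England pays by crediting reserve accounts → +£15B.
Asset purchase (from non-banks) £35 billion: the Bank of England pays by crediting reserve accounts → +£35B.
Net: −52 + 15 + 35 = -£2 billion.

-£2 billion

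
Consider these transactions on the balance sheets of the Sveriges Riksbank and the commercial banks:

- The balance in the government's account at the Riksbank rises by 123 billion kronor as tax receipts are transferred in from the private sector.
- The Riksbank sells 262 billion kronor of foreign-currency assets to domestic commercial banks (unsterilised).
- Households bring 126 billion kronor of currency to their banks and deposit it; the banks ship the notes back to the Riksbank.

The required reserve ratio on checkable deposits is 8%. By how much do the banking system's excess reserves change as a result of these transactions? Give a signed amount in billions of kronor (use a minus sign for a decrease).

Government account inflow 123 billion kronor: reserves −123B, deposits −123B.
FX sale 262 billion kronor: reserves −262B, deposits 0.
Currency deposit 126 billion kronor: reserves +126B, deposits +126B.
Totals: Δreserves = −259B, Δdeposits = +3B.
Δrequired reserves = 8% × +3B = +0.24B.
Δexcess reserves = Δreserves − Δrequired = −259B − (+0.24B) = -259.24 billion.

-259.24 billion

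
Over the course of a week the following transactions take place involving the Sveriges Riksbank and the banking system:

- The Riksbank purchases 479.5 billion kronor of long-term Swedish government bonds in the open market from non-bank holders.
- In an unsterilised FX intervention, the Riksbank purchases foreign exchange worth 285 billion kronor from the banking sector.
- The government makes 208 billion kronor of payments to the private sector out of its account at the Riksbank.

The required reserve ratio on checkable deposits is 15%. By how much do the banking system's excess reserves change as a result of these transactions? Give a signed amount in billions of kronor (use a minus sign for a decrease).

+869.375 billion

Asset purchase (from non-banks) 479.5 billion kronor: reserves +479.5B, deposits +479.5B.
FX purchase 285 billion kronor: reserves +285B, deposits 0.
Government spending 208 billion kronor: reserves +208B, deposits +208B.
Totals: Δreserves = +972.5B, Δdeposits = +687.5B.
Δrequired reserves = 15% × +687.5B = +103.125B.
Δexcess reserves = Δreserves − Δrequired = +972.5B − (+103.125B) = +869.375 billion.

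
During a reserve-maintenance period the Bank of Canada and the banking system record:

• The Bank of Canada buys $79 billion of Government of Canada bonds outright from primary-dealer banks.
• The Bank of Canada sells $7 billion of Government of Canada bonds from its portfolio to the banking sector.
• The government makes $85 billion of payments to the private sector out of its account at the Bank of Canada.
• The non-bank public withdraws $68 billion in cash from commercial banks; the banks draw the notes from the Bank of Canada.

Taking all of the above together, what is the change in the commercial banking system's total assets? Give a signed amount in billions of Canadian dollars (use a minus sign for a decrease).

+$17 billion

Bank of Canada balance sheet:
  Assets:      Securities +$72B
  Liabilities: Bank reserves +$89B, Currency in circulation +$68B, Government deposits −$85B
Commercial banking system:
  Assets:      Reserves at CB +$89B, Securities −$72B
  Liabilities: Checkable deposits +$17B
Change in total bank assets = +$17 billion.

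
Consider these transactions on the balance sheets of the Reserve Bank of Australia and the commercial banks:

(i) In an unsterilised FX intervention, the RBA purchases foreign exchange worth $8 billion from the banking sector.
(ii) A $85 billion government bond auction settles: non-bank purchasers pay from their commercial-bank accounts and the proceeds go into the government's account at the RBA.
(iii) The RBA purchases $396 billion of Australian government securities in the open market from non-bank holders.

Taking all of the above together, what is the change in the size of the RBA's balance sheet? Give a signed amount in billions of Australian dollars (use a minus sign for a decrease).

+$404 billion

RBA balance sheet:
  Assets:      Securities +$396B, Foreign assets +$8B
  Liabilities: Bank reserves +$319B, Government deposits +$85B
Commercial banking system:
  Assets:      Reserves at CB +$319B, Foreign assets −$8B
  Liabilities: Checkable deposits +$311B
Change in total RBA assets = +$404 billion.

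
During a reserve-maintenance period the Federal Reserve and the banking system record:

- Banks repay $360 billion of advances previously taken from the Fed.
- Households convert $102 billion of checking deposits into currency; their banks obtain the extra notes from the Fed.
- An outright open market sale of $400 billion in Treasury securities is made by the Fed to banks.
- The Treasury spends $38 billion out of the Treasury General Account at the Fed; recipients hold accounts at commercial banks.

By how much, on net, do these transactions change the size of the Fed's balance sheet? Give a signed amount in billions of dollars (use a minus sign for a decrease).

-$760 billion

Discount-window repayment $360 billion: a Fed asset is shed → −$360B.
Currency withdrawal $102 billion: only the composition of liabilities changes → 0.
OMO sale (to banks) $400 billion: a Fed asset is shed → −$400B.
Government spending $38 billion: only the composition of liabilities changes → 0.
Net: −360 + 0 − 400 + 0 = -$760 billion.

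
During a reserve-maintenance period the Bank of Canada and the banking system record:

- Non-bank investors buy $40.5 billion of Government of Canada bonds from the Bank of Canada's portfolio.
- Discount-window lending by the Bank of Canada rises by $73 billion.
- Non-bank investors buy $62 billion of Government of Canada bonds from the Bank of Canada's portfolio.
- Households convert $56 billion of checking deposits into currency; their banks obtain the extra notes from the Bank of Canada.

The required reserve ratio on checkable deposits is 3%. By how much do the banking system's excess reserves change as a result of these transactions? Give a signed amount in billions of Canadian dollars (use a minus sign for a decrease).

Asset sale (to non-banks) $40.5 billion: reserves −$40.5B, deposits −$40.5B.
Discount-window loan $73 billion: reserves +$73B, deposits 0.
Asset sale (to non-banks) $62 billion: reserves −$62B, deposits −$62B.
Currency withdrawal $56 billion: reserves −$56B, deposits −$56B.
Totals: Δreserves = −$85.5B, Δdeposits = −$158.5B.
Δrequired reserves = 3% × −$158.5B = −$4.755B.
Δexcess reserves = Δreserves − Δrequired = −$85.5B − (−$4.755B) = -$80.745 billion.

-$80.745 billion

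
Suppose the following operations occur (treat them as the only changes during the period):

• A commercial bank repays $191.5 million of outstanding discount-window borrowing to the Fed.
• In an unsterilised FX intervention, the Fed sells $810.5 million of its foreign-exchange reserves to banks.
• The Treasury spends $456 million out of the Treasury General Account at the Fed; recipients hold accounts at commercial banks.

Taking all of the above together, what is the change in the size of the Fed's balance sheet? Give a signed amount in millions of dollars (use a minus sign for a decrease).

-$1002 million

Fed balance sheet:
  Assets:      Loans to banks −$191.5M, Foreign assets −$810.5M
  Liabilities: Bank reserves −$546M, Government deposits −$456M
Commercial banking system:
  Assets:      Reserves at CB −$546M, Foreign assets +$810.5M
  Liabilities: Checkable deposits +$456M, Borrowings from CB −$191.5M
Change in total Fed assets = -$1002 million.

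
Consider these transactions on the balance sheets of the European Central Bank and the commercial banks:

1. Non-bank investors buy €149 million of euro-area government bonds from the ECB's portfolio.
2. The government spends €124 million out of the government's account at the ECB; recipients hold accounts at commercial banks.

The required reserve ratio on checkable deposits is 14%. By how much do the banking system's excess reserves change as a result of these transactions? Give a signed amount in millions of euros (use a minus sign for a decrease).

Asset sale (to non-banks) €149 million: reserves −€149M, deposits −€149M.
Government spending €124 million: reserves +€124M, deposits +€124M.
Totals: Δreserves = −€25M, Δdeposits = −€25M.
Δrequired reserves = 14% × −€25M = −€3.5M.
Δexcess reserves = Δreserves − Δrequired = −€25M − (−€3.5M) = -€21.5 million.

-€21.5 million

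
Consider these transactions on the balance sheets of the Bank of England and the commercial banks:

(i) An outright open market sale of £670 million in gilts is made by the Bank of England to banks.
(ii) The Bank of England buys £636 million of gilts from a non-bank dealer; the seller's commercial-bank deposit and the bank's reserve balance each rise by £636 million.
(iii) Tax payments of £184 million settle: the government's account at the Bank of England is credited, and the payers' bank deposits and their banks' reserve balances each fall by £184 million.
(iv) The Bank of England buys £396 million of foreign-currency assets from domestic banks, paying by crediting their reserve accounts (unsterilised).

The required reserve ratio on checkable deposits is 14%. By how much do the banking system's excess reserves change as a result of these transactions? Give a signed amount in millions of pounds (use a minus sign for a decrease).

+£114.72 million

OMO sale (to banks) £670 million: reserves −£670M, deposits 0.
Asset purchase (from non-banks) £636 million: reserves +£636M, deposits +£636M.
Government account inflow £184 million: reserves −£184M, deposits −£184M.
FX purchase £396 million: reserves +£396M, deposits 0.
Totals: Δreserves = +£178M, Δdeposits = +£452M.
Δrequired reserves = 14% × +£452M = +£63.28M.
Δexcess reserves = Δreserves − Δrequired = +£178M − (+£63.28M) = +£114.72 million.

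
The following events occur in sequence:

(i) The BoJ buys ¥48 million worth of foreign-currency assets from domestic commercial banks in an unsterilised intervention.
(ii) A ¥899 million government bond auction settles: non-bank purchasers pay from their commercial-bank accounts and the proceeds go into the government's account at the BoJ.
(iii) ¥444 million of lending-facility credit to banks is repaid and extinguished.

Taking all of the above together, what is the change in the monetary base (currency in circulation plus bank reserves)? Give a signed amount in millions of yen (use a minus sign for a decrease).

-¥1295 million

BoJ balance sheet:
  Assets:      Loans to banks −¥444M, Foreign assets +¥48M
  Liabilities: Bank reserves −¥1295M, Government deposits +¥899M
Commercial banking system:
  Assets:      Reserves at CB −¥1295M, Foreign assets −¥48M
  Liabilities: Checkable deposits −¥899M, Borrowings from CB −¥444M
Monetary base = currency + reserves: 0 + (−¥1295M) = -¥1295 million.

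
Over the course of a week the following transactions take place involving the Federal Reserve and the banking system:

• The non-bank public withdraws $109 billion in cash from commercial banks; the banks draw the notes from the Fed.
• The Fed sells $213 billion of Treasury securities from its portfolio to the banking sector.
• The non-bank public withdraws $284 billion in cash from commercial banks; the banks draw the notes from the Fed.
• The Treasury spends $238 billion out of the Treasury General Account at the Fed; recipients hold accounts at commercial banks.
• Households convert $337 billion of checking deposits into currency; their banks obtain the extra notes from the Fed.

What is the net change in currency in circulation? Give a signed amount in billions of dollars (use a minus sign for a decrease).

Currency withdrawal $109 billion: notes leave the central bank → +$109B.
OMO sale (to banks) $213 billion: no currency enters or leaves circulation → 0.
Currency withdrawal $284 billion: notes leave the central bank → +$284B.
Government spending $238 billion: no currency enters or leaves circulation → 0.
Currency withdrawal $337 billion: notes leave the central bank → +$337B.
Net: 109 + 0 + 284 + 0 + 337 = +$730 billion.

+$730 billion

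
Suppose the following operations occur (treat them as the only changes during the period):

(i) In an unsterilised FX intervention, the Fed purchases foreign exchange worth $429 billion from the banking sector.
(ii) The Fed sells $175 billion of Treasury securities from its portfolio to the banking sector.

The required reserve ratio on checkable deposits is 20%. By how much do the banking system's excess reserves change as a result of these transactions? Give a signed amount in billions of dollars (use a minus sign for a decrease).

FX purchase $429 billion: reserves +$429B, deposits 0.
OMO sale (to banks) $175 billion: reserves −$175B, deposits 0.
Totals: Δreserves = +$254B, Δdeposits = 0.
Δrequired reserves = 20% × 0 = 0.
Δexcess reserves = Δreserves − Δrequired = +$254B − (0) = +$254 billion.

+$254 billion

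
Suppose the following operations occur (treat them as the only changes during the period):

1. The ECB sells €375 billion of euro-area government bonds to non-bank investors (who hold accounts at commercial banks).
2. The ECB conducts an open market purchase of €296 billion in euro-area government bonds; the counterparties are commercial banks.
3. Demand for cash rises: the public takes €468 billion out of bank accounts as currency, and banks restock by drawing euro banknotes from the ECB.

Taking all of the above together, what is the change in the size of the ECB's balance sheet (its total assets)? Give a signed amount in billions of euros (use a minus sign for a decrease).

Asset sale (to non-banks) €375 billion: an ECB asset is shed → −€375B.
OMO purchase (from banks) €296 billion: an ECB asset is acquired → +€296B.
Currency withdrawal €468 billion: only the composition of liabilities changes → 0.
Net: −375 + 296 + 0 = -€79 billion.

-€79 billion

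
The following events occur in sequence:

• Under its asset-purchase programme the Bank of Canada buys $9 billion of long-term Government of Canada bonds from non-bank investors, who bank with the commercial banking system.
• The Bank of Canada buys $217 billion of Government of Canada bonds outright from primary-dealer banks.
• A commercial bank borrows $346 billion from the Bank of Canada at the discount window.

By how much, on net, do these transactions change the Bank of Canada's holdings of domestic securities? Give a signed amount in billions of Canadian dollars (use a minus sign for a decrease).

Asset purchase (from non-banks) $9 billion: securities added to the Bank of Canada's portfolio → +$9B.
OMO purchase (from banks) $217 billion: securities added to the Bank of Canada's portfolio → +$217B.
Discount-window loan $346 billion: the Bank of Canada's securities portfolio is untouched → 0.
Net: 9 + 217 + 0 = +$226 billion.

+$226 billion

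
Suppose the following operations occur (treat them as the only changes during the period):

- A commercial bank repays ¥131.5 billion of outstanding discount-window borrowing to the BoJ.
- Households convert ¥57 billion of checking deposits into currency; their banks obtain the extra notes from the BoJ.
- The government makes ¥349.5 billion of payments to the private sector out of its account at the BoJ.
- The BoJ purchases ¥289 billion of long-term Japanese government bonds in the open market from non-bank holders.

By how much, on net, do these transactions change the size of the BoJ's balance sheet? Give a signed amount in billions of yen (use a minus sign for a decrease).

+¥157.5 billion

BoJ balance sheet:
  Assets:      Securities +¥289B, Loans to banks −¥131.5B
  Liabilities: Bank reserves +¥450B, Currency in circulation +¥57B, Government deposits −¥349.5B
Commercial banking system:
  Assets:      Reserves at CB +¥450B
  Liabilities: Checkable deposits +¥581.5B, Borrowings from CB −¥131.5B
Change in total BoJ assets = +¥157.5 billion.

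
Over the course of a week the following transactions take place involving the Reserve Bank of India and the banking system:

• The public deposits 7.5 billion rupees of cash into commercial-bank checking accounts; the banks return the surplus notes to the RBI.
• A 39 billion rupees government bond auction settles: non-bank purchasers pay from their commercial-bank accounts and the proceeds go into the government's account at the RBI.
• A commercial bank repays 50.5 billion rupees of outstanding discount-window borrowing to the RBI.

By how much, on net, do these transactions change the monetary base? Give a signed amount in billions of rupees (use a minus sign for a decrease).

RBI balance sheet:
  Assets:      Loans to banks −50.5B
  Liabilities: Bank reserves −82B, Currency in circulation −7.5B, Government deposits +39B
Commercial banking system:
  Assets:      Reserves at CB −82B
  Liabilities: Checkable deposits −31.5B, Borrowings from CB −50.5B
Monetary base = currency + reserves: −7.5B + (−82B) = -89.5 billion.

-89.5 billion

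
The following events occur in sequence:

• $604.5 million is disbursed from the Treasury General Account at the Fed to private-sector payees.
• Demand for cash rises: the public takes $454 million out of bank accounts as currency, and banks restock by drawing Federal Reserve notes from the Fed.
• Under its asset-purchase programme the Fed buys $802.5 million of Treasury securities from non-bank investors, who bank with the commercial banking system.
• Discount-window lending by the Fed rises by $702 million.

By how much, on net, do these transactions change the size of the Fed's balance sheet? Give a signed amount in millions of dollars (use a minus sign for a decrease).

Government spending $604.5 million: only the composition of liabilities changes → 0.
Currency withdrawal $454 million: only the composition of liabilities changes → 0.
Asset purchase (from non-banks) $802.5 million: a Fed asset is acquired → +$802.5M.
Discount-window loan $702 million: a Fed asset is acquired → +$702M.
Net: 0 + 0 + 802.5 + 702 = +$1504.5 million.

+$1504.5 million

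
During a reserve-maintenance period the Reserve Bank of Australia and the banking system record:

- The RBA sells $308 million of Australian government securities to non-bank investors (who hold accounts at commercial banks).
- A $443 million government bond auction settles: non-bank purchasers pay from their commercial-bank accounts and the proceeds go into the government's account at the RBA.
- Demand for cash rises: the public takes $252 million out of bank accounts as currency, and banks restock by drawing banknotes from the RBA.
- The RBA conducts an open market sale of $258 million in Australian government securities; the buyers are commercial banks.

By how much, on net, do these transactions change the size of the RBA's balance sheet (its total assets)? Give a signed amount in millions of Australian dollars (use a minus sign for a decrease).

RBA balance sheet:
  Assets:      Securities −$566M
  Liabilities: Bank reserves −$1261M, Currency in circulation +$252M, Government deposits +$443M
Commercial banking system:
  Assets:      Reserves at CB −$1261M, Securities +$258M
  Liabilities: Checkable deposits −$1003M
Change in total RBA assets = -$566 million.

-$566 million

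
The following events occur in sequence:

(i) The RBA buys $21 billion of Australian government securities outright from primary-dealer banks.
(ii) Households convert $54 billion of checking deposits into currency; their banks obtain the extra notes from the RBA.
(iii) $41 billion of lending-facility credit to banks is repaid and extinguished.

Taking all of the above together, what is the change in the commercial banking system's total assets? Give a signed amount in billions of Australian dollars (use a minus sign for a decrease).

-$95 billion

OMO purchase (from banks) $21 billion: just an asset swap on bank balance sheets → 0.
Currency withdrawal $54 billion: bank balance sheets shrink → −$54B.
Discount-window repayment $41 billion: bank balance sheets shrink → −$41B.
Net: 0 − 54 − 41 = -$95 billion.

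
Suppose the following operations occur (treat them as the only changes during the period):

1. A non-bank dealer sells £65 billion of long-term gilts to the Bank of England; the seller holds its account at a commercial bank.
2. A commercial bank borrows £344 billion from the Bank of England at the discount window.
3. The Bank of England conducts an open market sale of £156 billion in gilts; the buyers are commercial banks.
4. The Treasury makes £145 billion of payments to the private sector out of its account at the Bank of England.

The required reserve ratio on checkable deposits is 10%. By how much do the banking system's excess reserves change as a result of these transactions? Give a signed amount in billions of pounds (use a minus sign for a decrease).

Asset purchase (from non-banks) £65 billion: reserves +£65B, deposits +£65B.
Discount-window loan £344 billion: reserves +£344B, deposits 0.
OMO sale (to banks) £156 billion: reserves −£156B, deposits 0.
Government spending £145 billion: reserves +£145B, deposits +£145B.
Totals: Δreserves = +£398B, Δdeposits = +£210B.
Δrequired reserves = 10% × +£210B = +£21B.
Δexcess reserves = Δreserves − Δrequired = +£398B − (+£21B) = +£377 billion.

+£377 billion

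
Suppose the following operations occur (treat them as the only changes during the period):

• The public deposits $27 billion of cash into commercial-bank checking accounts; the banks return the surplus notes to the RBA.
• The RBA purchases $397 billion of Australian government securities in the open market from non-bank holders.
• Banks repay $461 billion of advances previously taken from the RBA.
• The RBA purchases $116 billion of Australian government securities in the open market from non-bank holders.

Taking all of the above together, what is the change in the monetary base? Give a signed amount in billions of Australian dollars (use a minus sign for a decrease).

+$52 billion

Currency deposit $27 billion: just a shift between currency and reserves — both are base money → 0.
Asset purchase (from non-banks) $397 billion: RBA balance sheet expands → +$397B.
Discount-window repayment $461 billion: RBA balance sheet contracts → −$461B.
Asset purchase (from non-banks) $116 billion: RBA balance sheet expands → +$116B.
Net: 0 + 397 − 461 + 116 = +$52 billion.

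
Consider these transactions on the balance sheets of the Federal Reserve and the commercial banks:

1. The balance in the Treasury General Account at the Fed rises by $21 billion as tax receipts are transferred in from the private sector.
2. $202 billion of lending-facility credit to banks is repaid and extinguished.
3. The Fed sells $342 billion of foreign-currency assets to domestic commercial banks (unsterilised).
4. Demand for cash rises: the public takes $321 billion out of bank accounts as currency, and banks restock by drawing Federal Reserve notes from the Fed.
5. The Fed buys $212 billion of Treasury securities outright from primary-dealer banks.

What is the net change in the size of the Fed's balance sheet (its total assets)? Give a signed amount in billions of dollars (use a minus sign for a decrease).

Fed balance sheet:
  Assets:      Securities +$212B, Loans to banks −$202B, Foreign assets −$342B
  Liabilities: Bank reserves −$674B, Currency in circulation +$321B, Government deposits +$21B
Change in total Fed assets = -$332 billion.

-$332 billion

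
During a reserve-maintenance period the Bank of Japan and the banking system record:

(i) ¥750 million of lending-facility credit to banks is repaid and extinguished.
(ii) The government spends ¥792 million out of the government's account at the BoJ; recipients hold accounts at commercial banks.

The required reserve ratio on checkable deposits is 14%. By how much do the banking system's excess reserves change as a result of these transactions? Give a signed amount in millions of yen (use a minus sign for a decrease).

-¥68.88 million

Discount-window repayment ¥750 million: reserves −¥750M, deposits 0.
Government spending ¥792 million: reserves +¥792M, deposits +¥792M.
Totals: Δreserves = +¥42M, Δdeposits = +¥792M.
Δrequired reserves = 14% × +¥792M = +¥110.88M.
Δexcess reserves = Δreserves − Δrequired = +¥42M − (+¥110.88M) = -¥68.88 million.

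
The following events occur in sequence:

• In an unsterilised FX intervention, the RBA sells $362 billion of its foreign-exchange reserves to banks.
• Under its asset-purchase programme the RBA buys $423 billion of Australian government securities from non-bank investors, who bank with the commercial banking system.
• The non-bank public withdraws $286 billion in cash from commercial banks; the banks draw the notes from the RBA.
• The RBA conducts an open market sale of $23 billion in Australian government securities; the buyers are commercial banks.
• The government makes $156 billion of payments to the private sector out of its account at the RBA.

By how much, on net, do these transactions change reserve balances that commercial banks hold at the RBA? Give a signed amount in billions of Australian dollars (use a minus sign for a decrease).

RBA balance sheet:
  Assets:      Securities +$400B, Foreign assets −$362B
  Liabilities: Bank reserves −$92B, Currency in circulation +$286B, Government deposits −$156B
So the change in reserve balances that commercial banks hold at the RBA is -$92 billion.

-$92 billion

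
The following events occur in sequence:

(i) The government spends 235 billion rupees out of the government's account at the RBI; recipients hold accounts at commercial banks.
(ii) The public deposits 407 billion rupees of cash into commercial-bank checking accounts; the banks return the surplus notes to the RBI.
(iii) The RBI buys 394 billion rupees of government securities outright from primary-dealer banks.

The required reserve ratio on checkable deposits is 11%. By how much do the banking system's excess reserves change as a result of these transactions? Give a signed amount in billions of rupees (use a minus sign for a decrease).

Government spending 235 billion rupees: reserves +235B, deposits +235B.
Currency deposit 407 billion rupees: reserves +407B, deposits +407B.
OMO purchase (from banks) 394 billion rupees: reserves +394B, deposits 0.
Totals: Δreserves = +1036B, Δdeposits = +642B.
Δrequired reserves = 11% × +642B = +70.62B.
Δexcess reserves = Δreserves − Δrequired = +1036B − (+70.62B) = +965.38 billion.

+965.38 billion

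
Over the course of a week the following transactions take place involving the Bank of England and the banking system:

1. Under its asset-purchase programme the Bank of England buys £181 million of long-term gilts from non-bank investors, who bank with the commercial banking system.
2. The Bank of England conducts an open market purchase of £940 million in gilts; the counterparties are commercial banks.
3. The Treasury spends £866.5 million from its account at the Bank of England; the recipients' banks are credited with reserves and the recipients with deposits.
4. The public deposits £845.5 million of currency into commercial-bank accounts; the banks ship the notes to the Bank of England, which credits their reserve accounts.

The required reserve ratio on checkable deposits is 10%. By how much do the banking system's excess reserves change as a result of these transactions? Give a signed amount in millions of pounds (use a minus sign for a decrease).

+£2643.7 million

Asset purchase (from non-banks) £181 million: reserves +£181M, deposits +£181M.
OMO purchase (from banks) £940 million: reserves +£940M, deposits 0.
Government spending £866.5 million: reserves +£866.5M, deposits +£866.5M.
Currency deposit £845.5 million: reserves +£845.5M, deposits +£845.5M.
Totals: Δreserves = +£2833M, Δdeposits = +£1893M.
Δrequired reserves = 10% × +£1893M = +£189.3M.
Δexcess reserves = Δreserves − Δrequired = +£2833M − (+£189.3M) = +£2643.7 million.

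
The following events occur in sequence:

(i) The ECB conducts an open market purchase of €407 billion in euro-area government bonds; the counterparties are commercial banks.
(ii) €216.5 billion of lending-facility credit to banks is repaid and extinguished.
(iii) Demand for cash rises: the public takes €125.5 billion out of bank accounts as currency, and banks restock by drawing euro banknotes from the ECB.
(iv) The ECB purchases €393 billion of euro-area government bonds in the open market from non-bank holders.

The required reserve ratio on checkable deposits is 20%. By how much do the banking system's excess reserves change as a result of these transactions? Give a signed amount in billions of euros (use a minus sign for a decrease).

OMO purchase (from banks) €407 billion: reserves +€407B, deposits 0.
Discount-window repayment €216.5 billion: reserves −€216.5B, deposits 0.
Currency withdrawal €125.5 billion: reserves −€125.5B, deposits −€125.5B.
Asset purchase (from non-banks) €393 billion: reserves +€393B, deposits +€393B.
Totals: Δreserves = +€458B, Δdeposits = +€267.5B.
Δrequired reserves = 20% × +€267.5B = +€53.5B.
Δexcess reserves = Δreserves − Δrequired = +€458B − (+€53.5B) = +€404.5 billion.

+€404.5 billion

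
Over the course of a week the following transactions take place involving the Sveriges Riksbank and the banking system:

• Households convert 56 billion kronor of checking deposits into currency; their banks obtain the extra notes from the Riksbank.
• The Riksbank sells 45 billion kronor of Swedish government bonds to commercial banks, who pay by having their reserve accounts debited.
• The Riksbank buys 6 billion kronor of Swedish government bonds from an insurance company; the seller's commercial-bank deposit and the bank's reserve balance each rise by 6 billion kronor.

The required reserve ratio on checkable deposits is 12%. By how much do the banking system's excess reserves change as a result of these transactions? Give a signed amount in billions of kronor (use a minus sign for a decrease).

Currency withdrawal 56 billion kronor: reserves −56B, deposits −56B.
OMO sale (to banks) 45 billion kronor: reserves −45B, deposits 0.
Asset purchase (from non-banks) 6 billion kronor: reserves +6B, deposits +6B.
Totals: Δreserves = −95B, Δdeposits = −50B.
Δrequired reserves = 12% × −50B = −6B.
Δexcess reserves = Δreserves − Δrequired = −95B − (−6B) = -89 billion.

-89 billion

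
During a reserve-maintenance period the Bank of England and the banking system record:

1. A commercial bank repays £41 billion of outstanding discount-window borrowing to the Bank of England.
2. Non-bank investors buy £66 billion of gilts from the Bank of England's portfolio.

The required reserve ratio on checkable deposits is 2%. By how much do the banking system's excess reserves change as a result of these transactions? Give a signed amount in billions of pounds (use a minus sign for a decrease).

-£105.68 billion

Discount-window repayment £41 billion: reserves −£41B, deposits 0.
Asset sale (to non-banks) £66 billion: reserves −£66B, deposits −£66B.
Totals: Δreserves = −£107B, Δdeposits = −£66B.
Δrequired reserves = 2% × −£66B = −£1.32B.
Δexcess reserves = Δreserves − Δrequired = −£107B − (−£1.32B) = -£105.68 billion.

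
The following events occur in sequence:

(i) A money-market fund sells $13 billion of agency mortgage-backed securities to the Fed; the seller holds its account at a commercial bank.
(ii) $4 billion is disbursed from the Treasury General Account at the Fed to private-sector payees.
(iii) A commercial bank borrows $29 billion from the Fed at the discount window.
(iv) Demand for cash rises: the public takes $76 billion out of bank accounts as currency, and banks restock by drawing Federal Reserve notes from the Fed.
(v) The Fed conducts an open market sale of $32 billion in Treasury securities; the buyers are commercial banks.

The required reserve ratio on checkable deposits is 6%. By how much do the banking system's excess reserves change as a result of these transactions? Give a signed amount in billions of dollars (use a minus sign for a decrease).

Asset purchase (from non-banks) $13 billion: reserves +$13B, deposits +$13B.
Government spending $4 billion: reserves +$4B, deposits +$4B.
Discount-window loan $29 billion: reserves +$29B, deposits 0.
Currency withdrawal $76 billion: reserves −$76B, deposits −$76B.
OMO sale (to banks) $32 billion: reserves −$32B, deposits 0.
Totals: Δreserves = −$62B, Δdeposits = −$59B.
Δrequired reserves = 6% × −$59B = −$3.54B.
Δexcess reserves = Δreserves − Δrequired = −$62B − (−$3.54B) = -$58.46 billion.

-$58.46 billion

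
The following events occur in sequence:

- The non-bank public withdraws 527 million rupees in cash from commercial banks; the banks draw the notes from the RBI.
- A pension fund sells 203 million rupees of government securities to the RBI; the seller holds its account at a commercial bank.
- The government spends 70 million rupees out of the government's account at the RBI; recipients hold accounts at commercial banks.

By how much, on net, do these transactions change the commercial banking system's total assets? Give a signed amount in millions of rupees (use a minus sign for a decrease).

Currency withdrawal 527 million rupees: bank balance sheets shrink → −527M.
Asset purchase (from non-banks) 203 million rupees: bank balance sheets expand → +203M.
Government spending 70 million rupees: bank balance sheets expand → +70M.
Net: −527 + 203 + 70 = -254 million.

-254 million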